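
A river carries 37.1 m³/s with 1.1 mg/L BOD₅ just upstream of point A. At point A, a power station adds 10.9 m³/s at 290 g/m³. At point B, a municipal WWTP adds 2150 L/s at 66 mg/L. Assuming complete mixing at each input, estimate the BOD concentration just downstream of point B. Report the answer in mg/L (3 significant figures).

After input A: C = (37.1·1.1 + 10.9·290) / 48 = 66.7 mg/L.
2150 L/s = 2.15 m³/s.
After input B: C = (48·66.7 + 2.15·66) / 50.15 = 66.67 mg/L.

66.7 mg/L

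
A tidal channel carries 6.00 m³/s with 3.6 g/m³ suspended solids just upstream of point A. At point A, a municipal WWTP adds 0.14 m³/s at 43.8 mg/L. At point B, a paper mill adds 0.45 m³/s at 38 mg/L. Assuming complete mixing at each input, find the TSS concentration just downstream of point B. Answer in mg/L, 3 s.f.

6.80 mg/L

After input A: C = (6·3.6 + 0.14·43.8) / 6.14 = 4.517 mg/L.
After input B: C = (6.14·4.517 + 0.45·38) / 6.59 = 6.803 mg/L.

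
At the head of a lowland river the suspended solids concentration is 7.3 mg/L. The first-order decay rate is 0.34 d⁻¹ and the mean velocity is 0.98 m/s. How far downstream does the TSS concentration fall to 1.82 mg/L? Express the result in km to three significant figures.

From C = C₀·e^(−kt), t = ln(C₀/C)/k = ln(7.3/1.82)/0.34 = 1.389/0.34 = 4.085 d.
Distance = v·t = 0.98 m/s × 3.53e+05 s = 3.459e+05 m = 345.9 km.

346 km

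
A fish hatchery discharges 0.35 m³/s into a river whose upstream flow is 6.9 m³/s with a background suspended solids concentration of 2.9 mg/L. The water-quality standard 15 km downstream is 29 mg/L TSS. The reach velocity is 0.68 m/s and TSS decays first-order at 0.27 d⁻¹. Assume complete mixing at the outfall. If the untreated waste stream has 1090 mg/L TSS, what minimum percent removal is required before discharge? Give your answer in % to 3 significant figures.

46.2 %

Travel time to the compliance point: t = 1.5e+04/0.68 = 2.206e+04 s = 0.2553 d; decay factor exp(−0.27·0.2553) = 0.9334.
So the concentration just after mixing may be at most 29/0.9334 = 31.07 mg/L.
Mass balance: 31.07·7.25 = 0.35·Cₑ + 6.9·2.9.
Cₑ = (225.3 − 20.01) / 0.35 = 586.4 mg/L.
Required removal = 1 − 586.4/1090 = 46.2 %.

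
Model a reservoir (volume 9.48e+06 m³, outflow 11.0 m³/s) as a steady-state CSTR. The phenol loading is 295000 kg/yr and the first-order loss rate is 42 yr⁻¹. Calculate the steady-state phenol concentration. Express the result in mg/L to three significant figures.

0.396 mg/L

Outflow Q = 11.0 m³/s × 3.156e+07 s/yr = 3.471e+08 m³/yr.
Steady-state CSTR mass balance: W = Q·C + k·V·C, so C = W/(Q + kV).
Q + kV = 3.471e+08 + 42·9.48e+06 = 7.453e+08 m³/yr.
C = 295000/7.453e+08 = 0.0003958 kg/m³ = 0.3958 mg/L.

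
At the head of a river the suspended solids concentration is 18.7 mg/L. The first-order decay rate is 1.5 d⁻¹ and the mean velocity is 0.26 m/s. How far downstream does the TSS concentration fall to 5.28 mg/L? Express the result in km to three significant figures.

18.9 km

From C = C₀·e^(−kt), t = ln(C₀/C)/k = ln(18.7/5.28)/1.5 = 1.265/1.5 = 0.8431 d.
Distance = v·t = 0.26 m/s × 7.284e+04 s = 1.894e+04 m = 18.94 km.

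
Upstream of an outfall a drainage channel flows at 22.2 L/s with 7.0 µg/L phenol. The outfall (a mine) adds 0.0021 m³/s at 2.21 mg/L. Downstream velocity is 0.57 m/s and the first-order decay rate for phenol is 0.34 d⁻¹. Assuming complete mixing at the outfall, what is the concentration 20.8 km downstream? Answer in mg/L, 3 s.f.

0.171 mg/L

22.2 L/s = 0.0222 m³/s.
7.0 µg/L = 0.007 mg/L.
After complete mixing, C₀ = (0.0021·2.21 + 0.0222·0.007) / 0.0243 = 0.1974 mg/L.
Travel time t = 2.08e+04 m / 0.57 m/s = 3.649e+04 s = 0.4224 d.
C = 0.1974·exp(−0.34·0.4224) = 0.1974·0.8662 = 0.171 mg/L.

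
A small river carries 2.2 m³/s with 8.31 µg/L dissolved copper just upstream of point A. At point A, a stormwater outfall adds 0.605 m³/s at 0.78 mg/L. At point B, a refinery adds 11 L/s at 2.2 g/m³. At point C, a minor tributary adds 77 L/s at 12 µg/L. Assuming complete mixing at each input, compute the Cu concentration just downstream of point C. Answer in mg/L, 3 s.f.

8.31 µg/L = 0.00831 mg/L.
After input A: C = (2.2·0.00831 + 0.605·0.78) / 2.805 = 0.1748 mg/L.
11 L/s = 0.011 m³/s.
After input B: C = (2.805·0.1748 + 0.011·2.2) / 2.816 = 0.1827 mg/L.
77 L/s = 0.077 m³/s.
12 µg/L = 0.012 mg/L.
After input C: C = (2.816·0.1827 + 0.077·0.012) / 2.893 = 0.1781 mg/L.

0.178 mg/L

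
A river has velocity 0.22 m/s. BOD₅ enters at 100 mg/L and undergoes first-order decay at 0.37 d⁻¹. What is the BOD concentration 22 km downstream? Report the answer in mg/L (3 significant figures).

65.2 mg/L

Travel time t = 22 km / 0.22 m/s = 2.2e+04/0.22 = 1e+05 s = 1.157 d.
First-order decay: C = 100·exp(−0.37·1.157) = 100·0.6517 = 65.17 mg/L.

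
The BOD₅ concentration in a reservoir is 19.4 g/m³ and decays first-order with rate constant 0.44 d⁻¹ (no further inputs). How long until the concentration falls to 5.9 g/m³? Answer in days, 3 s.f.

2.71 d

t = ln(C₀/C)/k = ln(19.4/5.9)/0.44 = 1.19/0.44 = 2.705 d.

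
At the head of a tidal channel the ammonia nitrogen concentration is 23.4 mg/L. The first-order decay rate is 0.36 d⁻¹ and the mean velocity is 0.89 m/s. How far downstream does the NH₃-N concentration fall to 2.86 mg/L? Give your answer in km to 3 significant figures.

449 km

From C = C₀·e^(−kt), t = ln(C₀/C)/k = ln(23.4/2.86)/0.36 = 2.102/0.36 = 5.839 d.
Distance = v·t = 0.89 m/s × 5.045e+05 s = 4.49e+05 m = 449 km.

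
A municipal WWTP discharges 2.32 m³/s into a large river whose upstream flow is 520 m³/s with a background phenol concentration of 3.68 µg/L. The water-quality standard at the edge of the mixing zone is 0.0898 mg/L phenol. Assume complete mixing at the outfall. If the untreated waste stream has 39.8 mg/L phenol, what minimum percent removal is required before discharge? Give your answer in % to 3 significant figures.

3.68 µg/L = 0.00368 mg/L.
Mass balance: 0.0898·522.3 = 2.32·Cₑ + 520·0.00368.
Cₑ = (46.9 − 1.914) / 2.32 = 19.39 mg/L.
Required removal = 1 − 19.39/39.8 = 51.27 %.

51.3 %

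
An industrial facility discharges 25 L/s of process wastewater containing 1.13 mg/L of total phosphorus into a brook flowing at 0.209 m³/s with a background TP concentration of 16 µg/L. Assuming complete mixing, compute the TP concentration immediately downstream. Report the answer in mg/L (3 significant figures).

0.135 mg/L

25 L/s = 0.025 m³/s.
16 µg/L = 0.016 mg/L.
Flow-weighted mixing gives C = (0.025·1.13 + 0.209·0.016) / (0.025 + 0.209) = 0.03159/0.234 = 0.135 mg/L.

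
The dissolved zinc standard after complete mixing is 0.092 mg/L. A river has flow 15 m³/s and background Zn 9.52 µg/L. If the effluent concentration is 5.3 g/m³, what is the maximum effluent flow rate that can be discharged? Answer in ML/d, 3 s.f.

9.52 µg/L = 0.00952 mg/L.
Mass balance at complete mixing: C_std·(Q_w + Q_r) = Q_w·C_e + Q_r·C_b.
Rearranging, Q_w = Q_r·(C_std − C_b)/(C_e − C_std) = 15·(0.092 − 0.00952) / (5.3 − 0.092) = 0.2376 m³/s.
= 20.52 ML/d.

20.5 ML/d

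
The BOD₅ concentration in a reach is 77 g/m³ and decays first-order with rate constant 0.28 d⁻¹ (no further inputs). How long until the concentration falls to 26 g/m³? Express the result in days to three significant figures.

t = ln(C₀/C)/k = ln(77/26)/0.28 = 1.086/0.28 = 3.878 d.

3.88 d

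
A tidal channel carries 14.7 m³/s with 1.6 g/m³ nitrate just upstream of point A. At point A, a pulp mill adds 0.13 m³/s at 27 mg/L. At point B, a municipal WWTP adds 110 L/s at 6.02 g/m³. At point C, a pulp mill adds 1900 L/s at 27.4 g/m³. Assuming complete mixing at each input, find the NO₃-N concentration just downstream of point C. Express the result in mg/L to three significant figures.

After input A: C = (14.7·1.6 + 0.13·27) / 14.83 = 1.823 mg/L.
110 L/s = 0.11 m³/s.
After input B: C = (14.83·1.823 + 0.11·6.02) / 14.94 = 1.854 mg/L.
1900 L/s = 1.9 m³/s.
After input C: C = (14.94·1.854 + 1.9·27.4) / 16.84 = 4.736 mg/L.

4.74 mg/L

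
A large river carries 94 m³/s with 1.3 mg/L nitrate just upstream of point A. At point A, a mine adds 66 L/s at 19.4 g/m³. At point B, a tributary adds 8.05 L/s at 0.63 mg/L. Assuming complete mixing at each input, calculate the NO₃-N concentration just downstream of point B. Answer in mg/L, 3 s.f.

1.31 mg/L

66 L/s = 0.066 m³/s.
After input A: C = (94·1.3 + 0.066·19.4) / 94.07 = 1.313 mg/L.
8.05 L/s = 0.00805 m³/s.
After input B: C = (94.07·1.313 + 0.00805·0.63) / 94.07 = 1.313 mg/L.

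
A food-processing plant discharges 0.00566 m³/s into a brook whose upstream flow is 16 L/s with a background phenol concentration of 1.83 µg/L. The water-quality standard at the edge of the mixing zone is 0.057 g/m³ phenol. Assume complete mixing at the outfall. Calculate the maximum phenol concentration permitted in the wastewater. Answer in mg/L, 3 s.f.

16 L/s = 0.016 m³/s.
1.83 µg/L = 0.00183 mg/L.
Mass balance: 0.057·0.02166 = 0.00566·Cₑ + 0.016·0.00183.
Cₑ = (0.001235 − 2.928e-05) / 0.00566 = 0.213 mg/L.

0.213 mg/L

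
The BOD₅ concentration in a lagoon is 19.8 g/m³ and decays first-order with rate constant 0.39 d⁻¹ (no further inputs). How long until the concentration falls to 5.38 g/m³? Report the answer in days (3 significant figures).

3.34 d

t = ln(C₀/C)/k = ln(19.8/5.38)/0.39 = 1.303/0.39 = 3.341 d.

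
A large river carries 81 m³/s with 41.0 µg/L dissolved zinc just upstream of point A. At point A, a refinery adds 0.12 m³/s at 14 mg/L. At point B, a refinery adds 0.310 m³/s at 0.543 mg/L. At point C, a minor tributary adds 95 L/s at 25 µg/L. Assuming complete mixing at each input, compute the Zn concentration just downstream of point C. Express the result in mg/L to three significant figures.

0.0634 mg/L

41.0 µg/L = 0.041 mg/L.
After input A: C = (81·0.041 + 0.12·14) / 81.12 = 0.06165 mg/L.
After input B: C = (81.12·0.06165 + 0.31·0.543) / 81.43 = 0.06348 mg/L.
95 L/s = 0.095 m³/s.
25 µg/L = 0.025 mg/L.
After input C: C = (81.43·0.06348 + 0.095·0.025) / 81.53 = 0.06344 mg/L.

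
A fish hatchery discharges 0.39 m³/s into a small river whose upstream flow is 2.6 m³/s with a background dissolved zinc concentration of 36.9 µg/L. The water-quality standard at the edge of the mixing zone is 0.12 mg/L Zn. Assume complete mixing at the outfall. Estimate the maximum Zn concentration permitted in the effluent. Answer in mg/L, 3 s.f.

36.9 µg/L = 0.0369 mg/L.
Mass balance: 0.12·2.99 = 0.39·Cₑ + 2.6·0.0369.
Cₑ = (0.3588 − 0.09594) / 0.39 = 0.674 mg/L.

0.674 mg/L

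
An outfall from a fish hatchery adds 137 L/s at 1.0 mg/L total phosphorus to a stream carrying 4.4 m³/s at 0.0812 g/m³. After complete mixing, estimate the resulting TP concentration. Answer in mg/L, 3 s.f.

0.109 mg/L

137 L/s = 0.137 m³/s.
Flow-weighted mixing gives C = (0.137·1 + 4.4·0.0812) / (0.137 + 4.4) = 0.4943/4.537 = 0.1089 mg/L.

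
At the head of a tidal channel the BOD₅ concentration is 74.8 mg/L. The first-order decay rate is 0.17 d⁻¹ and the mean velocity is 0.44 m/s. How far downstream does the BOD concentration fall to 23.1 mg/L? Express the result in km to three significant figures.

263 km

From C = C₀·e^(−kt), t = ln(C₀/C)/k = ln(74.8/23.1)/0.17 = 1.175/0.17 = 6.912 d.
Distance = v·t = 0.44 m/s × 5.972e+05 s = 2.628e+05 m = 262.8 km.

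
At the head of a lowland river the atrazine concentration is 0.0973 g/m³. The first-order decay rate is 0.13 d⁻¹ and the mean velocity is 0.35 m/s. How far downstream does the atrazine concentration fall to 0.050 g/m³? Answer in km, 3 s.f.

From C = C₀·e^(−kt), t = ln(C₀/C)/k = ln(0.0973/0.050)/0.13 = 0.6658/0.13 = 5.121 d.
Distance = v·t = 0.35 m/s × 4.425e+05 s = 1.549e+05 m = 154.9 km.

155 km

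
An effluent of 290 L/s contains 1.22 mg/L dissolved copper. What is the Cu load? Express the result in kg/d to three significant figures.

290 L/s = 0.29 m³/s.
Mass flux = Q·C = 0.29 m³/s × 1.22 g/m³ = 0.3538 g/s.
= 0.3538 g/s × 86.4 = 30.57 kg/d.

30.6 kg/d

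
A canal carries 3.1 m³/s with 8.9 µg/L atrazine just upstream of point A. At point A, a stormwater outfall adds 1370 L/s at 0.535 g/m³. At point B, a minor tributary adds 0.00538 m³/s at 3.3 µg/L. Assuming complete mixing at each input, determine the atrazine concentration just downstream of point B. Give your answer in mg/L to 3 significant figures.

0.170 mg/L

8.9 µg/L = 0.0089 mg/L.
1370 L/s = 1.37 m³/s.
After input A: C = (3.1·0.0089 + 1.37·0.535) / 4.47 = 0.1701 mg/L.
3.3 µg/L = 0.0033 mg/L.
After input B: C = (4.47·0.1701 + 0.00538·0.0033) / 4.475 = 0.1699 mg/L.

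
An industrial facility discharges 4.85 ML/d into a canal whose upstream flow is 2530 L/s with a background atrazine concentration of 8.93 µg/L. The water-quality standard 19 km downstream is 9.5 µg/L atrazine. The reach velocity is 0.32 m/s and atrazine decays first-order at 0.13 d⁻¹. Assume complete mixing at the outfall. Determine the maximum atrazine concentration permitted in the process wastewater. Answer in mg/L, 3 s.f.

0.0761 mg/L

4.85 ML/d = 0.05613 m³/s.
2530 L/s = 2.53 m³/s.
8.93 µg/L = 0.00893 mg/L.
9.5 µg/L = 0.0095 mg/L.
Travel time to the compliance point: t = 1.9e+04/0.32 = 5.938e+04 s = 0.6872 d; decay factor exp(−0.13·0.6872) = 0.9145.
So the concentration just after mixing may be at most 0.0095/0.9145 = 0.01039 mg/L.
Mass balance: 0.01039·2.586 = 0.05613·Cₑ + 2.53·0.00893.
Cₑ = (0.02686 − 0.02259) / 0.05613 = 0.07609 mg/L.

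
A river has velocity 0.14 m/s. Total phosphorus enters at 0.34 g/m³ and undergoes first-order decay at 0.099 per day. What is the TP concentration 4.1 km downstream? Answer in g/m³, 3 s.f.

0.329 g/m³

Travel time t = 4.1 km / 0.14 m/s = 4100/0.14 = 2.929e+04 s = 0.339 d.
First-order decay: C = 0.34·exp(−0.099·0.339) = 0.34·0.967 = 0.3288 g/m³.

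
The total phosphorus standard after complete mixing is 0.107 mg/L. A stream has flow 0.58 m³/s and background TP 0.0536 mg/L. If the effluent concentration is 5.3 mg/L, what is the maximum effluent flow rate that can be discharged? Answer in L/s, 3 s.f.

5.96 L/s

Mass balance at complete mixing: C_std·(Q_w + Q_r) = Q_w·C_e + Q_r·C_b.
Rearranging, Q_w = Q_r·(C_std − C_b)/(C_e − C_std) = 0.58·(0.107 − 0.0536) / (5.3 − 0.107) = 0.005964 m³/s.
= 5.964 L/s.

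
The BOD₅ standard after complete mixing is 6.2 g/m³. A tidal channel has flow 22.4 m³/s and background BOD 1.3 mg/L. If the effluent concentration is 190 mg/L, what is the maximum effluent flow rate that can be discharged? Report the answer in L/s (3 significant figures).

597 L/s

Mass balance at complete mixing: C_std·(Q_w + Q_r) = Q_w·C_e + Q_r·C_b.
Rearranging, Q_w = Q_r·(C_std − C_b)/(C_e − C_std) = 22.4·(6.2 − 1.3) / (190 − 6.2) = 0.5972 m³/s.
= 597.2 L/s.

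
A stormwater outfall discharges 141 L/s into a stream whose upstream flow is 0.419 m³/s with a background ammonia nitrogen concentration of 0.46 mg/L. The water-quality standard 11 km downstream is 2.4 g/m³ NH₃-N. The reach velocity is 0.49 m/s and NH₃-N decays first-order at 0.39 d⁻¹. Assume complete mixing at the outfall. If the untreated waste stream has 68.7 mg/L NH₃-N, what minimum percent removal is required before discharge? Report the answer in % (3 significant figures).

141 L/s = 0.141 m³/s.
Travel time to the compliance point: t = 1.1e+04/0.49 = 2.245e+04 s = 0.2598 d; decay factor exp(−0.39·0.2598) = 0.9036.
So the concentration just after mixing may be at most 2.4/0.9036 = 2.656 mg/L.
Mass balance: 2.656·0.56 = 0.141·Cₑ + 0.419·0.46.
Cₑ = (1.487 − 0.1927) / 0.141 = 9.181 mg/L.
Required removal = 1 − 9.181/68.7 = 86.64 %.

86.6 %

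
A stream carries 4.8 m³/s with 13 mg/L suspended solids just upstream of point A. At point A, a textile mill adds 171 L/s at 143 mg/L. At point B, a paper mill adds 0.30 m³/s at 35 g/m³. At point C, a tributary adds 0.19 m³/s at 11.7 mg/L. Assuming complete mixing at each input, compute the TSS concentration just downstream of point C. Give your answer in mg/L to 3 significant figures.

171 L/s = 0.171 m³/s.
After input A: C = (4.8·13 + 0.171·143) / 4.971 = 17.47 mg/L.
After input B: C = (4.971·17.47 + 0.3·35) / 5.271 = 18.47 mg/L.
After input C: C = (5.271·18.47 + 0.19·11.7) / 5.461 = 18.23 mg/L.

18.2 mg/L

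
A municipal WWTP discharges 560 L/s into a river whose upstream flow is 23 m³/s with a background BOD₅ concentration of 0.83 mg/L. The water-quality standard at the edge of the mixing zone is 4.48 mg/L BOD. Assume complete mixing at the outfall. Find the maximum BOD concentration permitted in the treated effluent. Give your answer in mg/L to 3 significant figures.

560 L/s = 0.56 m³/s.
Mass balance: 4.48·23.56 = 0.56·Cₑ + 23·0.83.
Cₑ = (105.5 − 19.09) / 0.56 = 154.4 mg/L.

154 mg/L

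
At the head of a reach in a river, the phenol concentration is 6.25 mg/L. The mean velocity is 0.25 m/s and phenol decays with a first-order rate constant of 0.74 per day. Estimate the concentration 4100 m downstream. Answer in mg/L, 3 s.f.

5.43 mg/L

Travel time t = 4100 m / 0.25 m/s = 4100/0.25 = 1.64e+04 s = 0.1898 d.
First-order decay: C = 6.25·exp(−0.74·0.1898) = 6.25·0.869 = 5.431 mg/L.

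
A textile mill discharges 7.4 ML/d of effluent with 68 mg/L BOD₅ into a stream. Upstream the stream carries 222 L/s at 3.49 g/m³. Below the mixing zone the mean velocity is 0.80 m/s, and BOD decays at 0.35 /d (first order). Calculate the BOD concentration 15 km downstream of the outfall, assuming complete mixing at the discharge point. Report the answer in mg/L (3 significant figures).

19.9 mg/L

7.4 ML/d = 0.08565 m³/s.
222 L/s = 0.222 m³/s.
After complete mixing, C₀ = (0.08565·68 + 0.222·3.49) / 0.3076 = 21.45 mg/L.
Travel time t = 1.5e+04 m / 0.80 m/s = 1.875e+04 s = 0.217 d.
C = 21.45·exp(−0.35·0.217) = 21.45·0.9269 = 19.88 mg/L.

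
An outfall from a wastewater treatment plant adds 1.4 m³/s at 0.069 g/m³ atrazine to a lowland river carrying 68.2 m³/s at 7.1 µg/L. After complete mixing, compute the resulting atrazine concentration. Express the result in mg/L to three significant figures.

0.00835 mg/L

7.1 µg/L = 0.0071 mg/L.
Conservation of mass across the mixing zone: C = (1.4·0.069 + 68.2·0.0071) / (1.4 + 68.2) = 0.5808/69.6 = 0.008345 mg/L.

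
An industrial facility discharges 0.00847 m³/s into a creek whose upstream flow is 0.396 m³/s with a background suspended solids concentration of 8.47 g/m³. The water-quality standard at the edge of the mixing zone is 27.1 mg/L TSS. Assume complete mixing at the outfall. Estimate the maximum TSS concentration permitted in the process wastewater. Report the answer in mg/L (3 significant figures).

898 mg/L

Mass balance: 27.1·0.4045 = 0.00847·Cₑ + 0.396·8.47.
Cₑ = (10.96 − 3.354) / 0.00847 = 898.1 mg/L.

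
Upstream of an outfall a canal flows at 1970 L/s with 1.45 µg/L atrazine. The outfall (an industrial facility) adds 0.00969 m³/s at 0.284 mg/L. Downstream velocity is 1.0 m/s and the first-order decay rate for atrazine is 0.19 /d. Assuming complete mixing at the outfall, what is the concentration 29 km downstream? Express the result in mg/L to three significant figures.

1970 L/s = 1.97 m³/s.
1.45 µg/L = 0.00145 mg/L.
After complete mixing, C₀ = (0.00969·0.284 + 1.97·0.00145) / 1.98 = 0.002833 mg/L.
Travel time t = 2.9e+04 m / 1.0 m/s = 2.9e+04 s = 0.3356 d.
C = 0.002833·exp(−0.19·0.3356) = 0.002833·0.9382 = 0.002658 mg/L.

0.00266 mg/L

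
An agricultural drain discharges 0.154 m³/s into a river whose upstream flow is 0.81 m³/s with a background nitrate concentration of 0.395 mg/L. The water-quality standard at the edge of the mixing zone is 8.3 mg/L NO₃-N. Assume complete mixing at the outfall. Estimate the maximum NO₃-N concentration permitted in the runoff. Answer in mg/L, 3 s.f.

49.9 mg/L

Mass balance: 8.3·0.964 = 0.154·Cₑ + 0.81·0.395.
Cₑ = (8.001 − 0.32) / 0.154 = 49.88 mg/L.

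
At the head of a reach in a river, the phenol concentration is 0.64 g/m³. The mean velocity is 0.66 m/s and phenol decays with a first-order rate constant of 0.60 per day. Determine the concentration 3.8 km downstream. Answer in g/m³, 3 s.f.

Travel time t = 3.8 km / 0.66 m/s = 3800/0.66 = 5758 s = 0.06664 d.
First-order decay: C = 0.64·exp(−0.60·0.06664) = 0.64·0.9608 = 0.6149 g/m³.

0.615 g/m³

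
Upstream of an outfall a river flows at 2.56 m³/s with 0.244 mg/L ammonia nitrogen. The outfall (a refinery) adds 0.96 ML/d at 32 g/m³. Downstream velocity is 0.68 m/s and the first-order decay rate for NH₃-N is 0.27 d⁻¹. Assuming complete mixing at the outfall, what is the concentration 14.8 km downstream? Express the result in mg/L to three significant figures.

0.356 mg/L

0.96 ML/d = 0.01111 m³/s.
After complete mixing, C₀ = (0.01111·32 + 2.56·0.244) / 2.571 = 0.3812 mg/L.
Travel time t = 1.48e+04 m / 0.68 m/s = 2.176e+04 s = 0.2519 d.
C = 0.3812·exp(−0.27·0.2519) = 0.3812·0.9342 = 0.3562 mg/L.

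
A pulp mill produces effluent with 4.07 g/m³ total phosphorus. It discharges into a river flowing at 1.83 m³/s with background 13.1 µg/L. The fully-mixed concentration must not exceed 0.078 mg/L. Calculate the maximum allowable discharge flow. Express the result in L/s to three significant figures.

29.8 L/s

13.1 µg/L = 0.0131 mg/L.
Mass balance at complete mixing: C_std·(Q_w + Q_r) = Q_w·C_e + Q_r·C_b.
Rearranging, Q_w = Q_r·(C_std − C_b)/(C_e − C_std) = 1.83·(0.078 − 0.0131) / (4.07 − 0.078) = 0.02975 m³/s.
= 29.75 L/s.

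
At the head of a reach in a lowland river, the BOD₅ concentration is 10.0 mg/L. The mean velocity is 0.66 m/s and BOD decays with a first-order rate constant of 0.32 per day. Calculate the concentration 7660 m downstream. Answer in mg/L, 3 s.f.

9.58 mg/L

Travel time t = 7660 m / 0.66 m/s = 7660/0.66 = 1.161e+04 s = 0.1343 d.
First-order decay: C = 10.0·exp(−0.32·0.1343) = 10.0·0.9579 = 9.579 mg/L.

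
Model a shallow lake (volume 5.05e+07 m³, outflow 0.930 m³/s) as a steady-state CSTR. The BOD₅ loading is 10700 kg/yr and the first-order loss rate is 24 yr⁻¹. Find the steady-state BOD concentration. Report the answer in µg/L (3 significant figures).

Outflow Q = 0.930 m³/s × 3.156e+07 s/yr = 2.935e+07 m³/yr.
Steady-state CSTR mass balance: W = Q·C + k·V·C, so C = W/(Q + kV).
Q + kV = 2.935e+07 + 24·5.05e+07 = 1.241e+09 m³/yr.
C = 10700/1.241e+09 = 8.62e-06 kg/m³ = 0.00862 mg/L = 8.62 µg/L.

8.62 µg/L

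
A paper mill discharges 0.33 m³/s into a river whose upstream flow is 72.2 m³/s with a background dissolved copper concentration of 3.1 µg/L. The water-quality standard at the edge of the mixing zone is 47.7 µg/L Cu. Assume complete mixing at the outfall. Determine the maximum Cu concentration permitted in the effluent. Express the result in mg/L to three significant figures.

9.81 mg/L

3.1 µg/L = 0.0031 mg/L.
47.7 µg/L = 0.0477 mg/L.
Mass balance: 0.0477·72.53 = 0.33·Cₑ + 72.2·0.0031.
Cₑ = (3.46 − 0.2238) / 0.33 = 9.806 mg/L.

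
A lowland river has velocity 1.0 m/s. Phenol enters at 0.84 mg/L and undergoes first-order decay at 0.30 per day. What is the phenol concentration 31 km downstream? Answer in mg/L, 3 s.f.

0.754 mg/L

Travel time t = 31 km / 1.0 m/s = 3.1e+04/1.0 = 3.1e+04 s = 0.3588 d.
First-order decay: C = 0.84·exp(−0.30·0.3588) = 0.84·0.898 = 0.7543 mg/L.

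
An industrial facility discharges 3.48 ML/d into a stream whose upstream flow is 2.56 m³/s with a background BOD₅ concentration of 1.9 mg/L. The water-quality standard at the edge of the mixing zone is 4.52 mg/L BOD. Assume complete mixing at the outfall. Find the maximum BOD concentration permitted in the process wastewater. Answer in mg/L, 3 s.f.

3.48 ML/d = 0.04028 m³/s.
Mass balance: 4.52·2.6 = 0.04028·Cₑ + 2.56·1.9.
Cₑ = (11.75 − 4.864) / 0.04028 = 171 mg/L.

171 mg/L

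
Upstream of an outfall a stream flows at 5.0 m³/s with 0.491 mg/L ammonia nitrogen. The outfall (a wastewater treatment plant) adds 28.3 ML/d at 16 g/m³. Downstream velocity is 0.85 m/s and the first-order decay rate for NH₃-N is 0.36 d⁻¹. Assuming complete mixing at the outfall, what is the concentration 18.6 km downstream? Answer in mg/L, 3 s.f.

1.32 mg/L

28.3 ML/d = 0.3275 m³/s.
After complete mixing, C₀ = (0.3275·16 + 5·0.491) / 5.328 = 1.445 mg/L.
Travel time t = 1.86e+04 m / 0.85 m/s = 2.188e+04 s = 0.2533 d.
C = 1.445·exp(−0.36·0.2533) = 1.445·0.9129 = 1.319 mg/L.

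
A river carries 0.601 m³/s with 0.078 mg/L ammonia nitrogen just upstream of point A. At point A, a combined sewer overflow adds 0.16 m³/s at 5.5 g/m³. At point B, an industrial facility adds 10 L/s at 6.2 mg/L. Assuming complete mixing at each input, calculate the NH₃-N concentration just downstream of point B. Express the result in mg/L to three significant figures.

1.28 mg/L

After input A: C = (0.601·0.078 + 0.16·5.5) / 0.761 = 1.218 mg/L.
10 L/s = 0.01 m³/s.
After input B: C = (0.761·1.218 + 0.01·6.2) / 0.771 = 1.283 mg/L.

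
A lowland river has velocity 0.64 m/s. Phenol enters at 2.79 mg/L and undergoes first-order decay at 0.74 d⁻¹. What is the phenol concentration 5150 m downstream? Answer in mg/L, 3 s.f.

2.60 mg/L

Travel time t = 5150 m / 0.64 m/s = 5150/0.64 = 8047 s = 0.09314 d.
First-order decay: C = 2.79·exp(−0.74·0.09314) = 2.79·0.9334 = 2.604 mg/L.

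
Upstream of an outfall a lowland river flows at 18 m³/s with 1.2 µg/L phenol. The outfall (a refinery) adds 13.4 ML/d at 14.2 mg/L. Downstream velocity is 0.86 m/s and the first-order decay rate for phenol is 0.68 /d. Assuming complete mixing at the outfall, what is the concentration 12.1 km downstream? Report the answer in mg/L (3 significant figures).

13.4 ML/d = 0.1551 m³/s.
1.2 µg/L = 0.0012 mg/L.
After complete mixing, C₀ = (0.1551·14.2 + 18·0.0012) / 18.16 = 0.1225 mg/L.
Travel time t = 1.21e+04 m / 0.86 m/s = 1.407e+04 s = 0.1628 d.
C = 0.1225·exp(−0.68·0.1628) = 0.1225·0.8952 = 0.1097 mg/L.

0.110 mg/L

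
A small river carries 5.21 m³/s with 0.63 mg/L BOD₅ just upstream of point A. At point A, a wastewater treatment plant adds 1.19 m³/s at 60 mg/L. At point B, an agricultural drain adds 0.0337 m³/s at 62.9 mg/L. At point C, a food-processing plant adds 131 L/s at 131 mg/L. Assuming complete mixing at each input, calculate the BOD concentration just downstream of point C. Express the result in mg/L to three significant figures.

After input A: C = (5.21·0.63 + 1.19·60) / 6.4 = 11.67 mg/L.
After input B: C = (6.4·11.67 + 0.0337·62.9) / 6.434 = 11.94 mg/L.
131 L/s = 0.131 m³/s.
After input C: C = (6.434·11.94 + 0.131·131) / 6.565 = 14.31 mg/L.

14.3 mg/L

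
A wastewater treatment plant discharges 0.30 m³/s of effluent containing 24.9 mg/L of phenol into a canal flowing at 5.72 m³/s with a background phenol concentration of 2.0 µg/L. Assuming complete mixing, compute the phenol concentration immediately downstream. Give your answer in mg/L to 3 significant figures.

1.24 mg/L

2.0 µg/L = 0.002 mg/L.
Conservation of mass across the mixing zone: C = (0.3·24.9 + 5.72·0.002) / (0.3 + 5.72) = 7.481/6.02 = 1.243 mg/L.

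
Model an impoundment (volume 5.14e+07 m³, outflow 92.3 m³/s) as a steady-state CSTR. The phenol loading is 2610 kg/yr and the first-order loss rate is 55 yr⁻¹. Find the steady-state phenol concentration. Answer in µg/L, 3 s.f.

0.455 µg/L

Outflow Q = 92.3 m³/s × 3.156e+07 s/yr = 2.913e+09 m³/yr.
Steady-state CSTR mass balance: W = Q·C + k·V·C, so C = W/(Q + kV).
Q + kV = 2.913e+09 + 55·5.14e+07 = 5.74e+09 m³/yr.
C = 2610/5.74e+09 = 4.547e-07 kg/m³ = 0.0004547 mg/L = 0.4547 µg/L.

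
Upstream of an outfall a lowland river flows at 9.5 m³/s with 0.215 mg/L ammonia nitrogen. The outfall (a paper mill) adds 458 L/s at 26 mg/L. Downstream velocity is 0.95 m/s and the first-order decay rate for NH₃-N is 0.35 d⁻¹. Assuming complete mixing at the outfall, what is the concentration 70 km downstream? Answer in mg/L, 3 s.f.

458 L/s = 0.458 m³/s.
After complete mixing, C₀ = (0.458·26 + 9.5·0.215) / 9.958 = 1.401 mg/L.
Travel time t = 7e+04 m / 0.95 m/s = 7.368e+04 s = 0.8528 d.
C = 1.401·exp(−0.35·0.8528) = 1.401·0.7419 = 1.039 mg/L.

1.04 mg/L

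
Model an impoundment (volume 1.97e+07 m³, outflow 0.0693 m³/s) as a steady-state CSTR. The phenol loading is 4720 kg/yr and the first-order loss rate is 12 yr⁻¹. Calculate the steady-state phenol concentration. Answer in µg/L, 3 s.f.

Outflow Q = 0.0693 m³/s × 3.156e+07 s/yr = 2.187e+06 m³/yr.
Steady-state CSTR mass balance: W = Q·C + k·V·C, so C = W/(Q + kV).
Q + kV = 2.187e+06 + 12·1.97e+07 = 2.386e+08 m³/yr.
C = 4720/2.386e+08 = 1.978e-05 kg/m³ = 0.01978 mg/L = 19.78 µg/L.

19.8 µg/L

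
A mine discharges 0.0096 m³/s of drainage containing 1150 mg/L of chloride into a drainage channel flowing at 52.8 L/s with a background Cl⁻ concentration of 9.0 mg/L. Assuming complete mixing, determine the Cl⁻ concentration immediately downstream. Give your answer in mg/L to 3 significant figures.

185 mg/L

52.8 L/s = 0.0528 m³/s.
Flow-weighted mixing gives C = (0.0096·1150 + 0.0528·9) / (0.0096 + 0.0528) = 11.52/0.0624 = 184.5 mg/L.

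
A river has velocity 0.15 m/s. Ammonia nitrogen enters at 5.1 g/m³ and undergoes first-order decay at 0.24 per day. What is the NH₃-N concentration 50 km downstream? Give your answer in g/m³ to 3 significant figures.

Travel time t = 50 km / 0.15 m/s = 5e+04/0.15 = 3.333e+05 s = 3.858 d.
First-order decay: C = 5.1·exp(−0.24·3.858) = 5.1·0.3962 = 2.02 g/m³.

2.02 g/m³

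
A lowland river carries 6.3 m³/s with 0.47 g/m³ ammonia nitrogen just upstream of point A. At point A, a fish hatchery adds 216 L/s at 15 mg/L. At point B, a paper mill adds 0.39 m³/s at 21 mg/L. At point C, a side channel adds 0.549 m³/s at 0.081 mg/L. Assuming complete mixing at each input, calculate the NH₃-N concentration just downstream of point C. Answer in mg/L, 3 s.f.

216 L/s = 0.216 m³/s.
After input A: C = (6.3·0.47 + 0.216·15) / 6.516 = 0.9517 mg/L.
After input B: C = (6.516·0.9517 + 0.39·21) / 6.906 = 2.084 mg/L.
After input C: C = (6.906·2.084 + 0.549·0.081) / 7.455 = 1.936 mg/L.

1.94 mg/L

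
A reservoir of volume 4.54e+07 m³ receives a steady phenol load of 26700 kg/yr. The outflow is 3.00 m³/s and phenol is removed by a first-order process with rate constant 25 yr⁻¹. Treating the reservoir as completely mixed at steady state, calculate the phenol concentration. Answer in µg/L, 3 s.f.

Outflow Q = 3.00 m³/s × 3.156e+07 s/yr = 9.467e+07 m³/yr.
Steady-state CSTR mass balance: W = Q·C + k·V·C, so C = W/(Q + kV).
Q + kV = 9.467e+07 + 25·4.54e+07 = 1.23e+09 m³/yr.
C = 26700/1.23e+09 = 2.171e-05 kg/m³ = 0.02171 mg/L = 21.71 µg/L.

21.7 µg/L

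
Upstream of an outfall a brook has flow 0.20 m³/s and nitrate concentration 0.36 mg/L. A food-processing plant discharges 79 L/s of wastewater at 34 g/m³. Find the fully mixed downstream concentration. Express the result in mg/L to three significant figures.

9.89 mg/L

79 L/s = 0.079 m³/s.
Conservation of mass across the mixing zone: C = (0.079·34 + 0.2·0.36) / (0.079 + 0.2) = 2.758/0.279 = 9.885 mg/L.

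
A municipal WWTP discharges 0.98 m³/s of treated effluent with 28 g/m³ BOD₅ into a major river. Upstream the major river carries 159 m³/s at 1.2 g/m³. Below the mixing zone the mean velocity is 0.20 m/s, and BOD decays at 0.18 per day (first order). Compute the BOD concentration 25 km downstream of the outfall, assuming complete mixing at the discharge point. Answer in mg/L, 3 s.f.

After complete mixing, C₀ = (0.98·28 + 159·1.2) / 160 = 1.364 mg/L.
Travel time t = 2.5e+04 m / 0.20 m/s = 1.25e+05 s = 1.447 d.
C = 1.364·exp(−0.18·1.447) = 1.364·0.7707 = 1.051 mg/L.

1.05 mg/L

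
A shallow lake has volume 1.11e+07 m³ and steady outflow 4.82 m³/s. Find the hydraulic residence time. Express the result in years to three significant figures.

0.0730 yr

Q = 4.82 m³/s × 3.156e+07 s/yr = 1.521e+08 m³/yr.
Hydraulic residence time τ = V/Q = 1.11e+07/1.521e+08 = 0.07297 yr.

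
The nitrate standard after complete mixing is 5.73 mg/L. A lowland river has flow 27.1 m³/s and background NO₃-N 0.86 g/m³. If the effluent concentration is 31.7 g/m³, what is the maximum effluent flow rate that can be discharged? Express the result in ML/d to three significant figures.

Mass balance at complete mixing: C_std·(Q_w + Q_r) = Q_w·C_e + Q_r·C_b.
Rearranging, Q_w = Q_r·(C_std − C_b)/(C_e − C_std) = 27.1·(5.73 − 0.86) / (31.7 − 5.73) = 5.082 m³/s.
= 439.1 ML/d.

439 ML/d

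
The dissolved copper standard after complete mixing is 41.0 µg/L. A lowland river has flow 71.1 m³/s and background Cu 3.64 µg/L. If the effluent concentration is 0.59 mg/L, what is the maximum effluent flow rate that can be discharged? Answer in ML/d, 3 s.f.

418 ML/d

3.64 µg/L = 0.00364 mg/L.
41.0 µg/L = 0.041 mg/L.
Mass balance at complete mixing: C_std·(Q_w + Q_r) = Q_w·C_e + Q_r·C_b.
Rearranging, Q_w = Q_r·(C_std − C_b)/(C_e − C_std) = 71.1·(0.041 − 0.00364) / (0.59 − 0.041) = 4.838 m³/s.
= 418 ML/d.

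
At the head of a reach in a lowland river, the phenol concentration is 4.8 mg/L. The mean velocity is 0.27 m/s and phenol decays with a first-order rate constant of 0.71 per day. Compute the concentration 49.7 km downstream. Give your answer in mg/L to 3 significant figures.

Travel time t = 49.7 km / 0.27 m/s = 4.97e+04/0.27 = 1.841e+05 s = 2.13 d.
First-order decay: C = 4.8·exp(−0.71·2.13) = 4.8·0.2203 = 1.058 mg/L.

1.06 mg/L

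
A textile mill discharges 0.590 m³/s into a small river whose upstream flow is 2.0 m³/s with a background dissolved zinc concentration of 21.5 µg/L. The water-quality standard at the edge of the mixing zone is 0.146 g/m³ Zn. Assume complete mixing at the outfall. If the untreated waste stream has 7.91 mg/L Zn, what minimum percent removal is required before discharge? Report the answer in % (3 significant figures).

21.5 µg/L = 0.0215 mg/L.
Mass balance: 0.146·2.59 = 0.59·Cₑ + 2·0.0215.
Cₑ = (0.3781 − 0.043) / 0.59 = 0.568 mg/L.
Required removal = 1 − 0.568/7.91 = 92.82 %.

92.8 %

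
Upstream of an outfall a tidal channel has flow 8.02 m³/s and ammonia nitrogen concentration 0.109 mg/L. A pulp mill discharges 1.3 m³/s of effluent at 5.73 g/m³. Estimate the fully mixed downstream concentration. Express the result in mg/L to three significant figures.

Flow-weighted mixing gives C = (1.3·5.73 + 8.02·0.109) / (1.3 + 8.02) = 8.323/9.32 = 0.893 mg/L.

0.893 mg/L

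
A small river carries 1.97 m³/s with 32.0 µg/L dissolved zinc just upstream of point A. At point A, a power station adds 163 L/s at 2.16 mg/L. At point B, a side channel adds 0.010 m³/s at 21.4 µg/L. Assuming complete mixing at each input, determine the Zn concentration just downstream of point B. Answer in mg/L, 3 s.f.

32.0 µg/L = 0.032 mg/L.
163 L/s = 0.163 m³/s.
After input A: C = (1.97·0.032 + 0.163·2.16) / 2.133 = 0.1946 mg/L.
21.4 µg/L = 0.0214 mg/L.
After input B: C = (2.133·0.1946 + 0.01·0.0214) / 2.143 = 0.1938 mg/L.

0.194 mg/L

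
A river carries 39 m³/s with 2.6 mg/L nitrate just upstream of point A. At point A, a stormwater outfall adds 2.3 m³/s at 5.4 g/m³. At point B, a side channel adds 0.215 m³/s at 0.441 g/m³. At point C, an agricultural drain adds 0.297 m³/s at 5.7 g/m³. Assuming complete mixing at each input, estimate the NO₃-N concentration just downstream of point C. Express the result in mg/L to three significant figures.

2.76 mg/L

After input A: C = (39·2.6 + 2.3·5.4) / 41.3 = 2.756 mg/L.
After input B: C = (41.3·2.756 + 0.215·0.441) / 41.52 = 2.744 mg/L.
After input C: C = (41.52·2.744 + 0.297·5.7) / 41.81 = 2.765 mg/L.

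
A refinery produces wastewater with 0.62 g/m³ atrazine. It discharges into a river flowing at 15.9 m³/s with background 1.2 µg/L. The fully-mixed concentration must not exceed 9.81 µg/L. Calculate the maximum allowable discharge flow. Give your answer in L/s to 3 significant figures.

224 L/s

1.2 µg/L = 0.0012 mg/L.
9.81 µg/L = 0.00981 mg/L.
Mass balance at complete mixing: C_std·(Q_w + Q_r) = Q_w·C_e + Q_r·C_b.
Rearranging, Q_w = Q_r·(C_std − C_b)/(C_e − C_std) = 15.9·(0.00981 − 0.0012) / (0.62 − 0.00981) = 0.2244 m³/s.
= 224.4 L/s.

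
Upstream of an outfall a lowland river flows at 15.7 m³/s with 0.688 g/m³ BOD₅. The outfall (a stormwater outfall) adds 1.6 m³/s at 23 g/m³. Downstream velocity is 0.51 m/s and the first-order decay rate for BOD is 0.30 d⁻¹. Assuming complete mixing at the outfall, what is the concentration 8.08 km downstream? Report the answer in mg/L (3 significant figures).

2.60 mg/L

After complete mixing, C₀ = (1.6·23 + 15.7·0.688) / 17.3 = 2.752 mg/L.
Travel time t = 8080 m / 0.51 m/s = 1.584e+04 s = 0.1834 d.
C = 2.752·exp(−0.30·0.1834) = 2.752·0.9465 = 2.604 mg/L.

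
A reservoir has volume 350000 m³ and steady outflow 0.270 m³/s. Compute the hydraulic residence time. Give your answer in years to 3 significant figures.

Q = 0.270 m³/s × 3.156e+07 s/yr = 8.521e+06 m³/yr.
Hydraulic residence time τ = V/Q = 350000/8.521e+06 = 0.04108 yr.

0.0411 yr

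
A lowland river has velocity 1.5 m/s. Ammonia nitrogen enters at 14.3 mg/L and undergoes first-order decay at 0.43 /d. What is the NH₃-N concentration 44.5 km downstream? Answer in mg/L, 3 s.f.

Travel time t = 44.5 km / 1.5 m/s = 4.45e+04/1.5 = 2.967e+04 s = 0.3434 d.
First-order decay: C = 14.3·exp(−0.43·0.3434) = 14.3·0.8627 = 12.34 mg/L.

12.3 mg/L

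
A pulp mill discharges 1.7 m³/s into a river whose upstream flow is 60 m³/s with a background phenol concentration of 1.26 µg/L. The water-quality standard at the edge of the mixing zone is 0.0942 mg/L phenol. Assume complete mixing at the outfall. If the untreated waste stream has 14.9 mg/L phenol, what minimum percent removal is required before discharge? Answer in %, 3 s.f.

1.26 µg/L = 0.00126 mg/L.
Mass balance: 0.0942·61.7 = 1.7·Cₑ + 60·0.00126.
Cₑ = (5.812 − 0.0756) / 1.7 = 3.374 mg/L.
Required removal = 1 − 3.374/14.9 = 77.35 %.

77.4 %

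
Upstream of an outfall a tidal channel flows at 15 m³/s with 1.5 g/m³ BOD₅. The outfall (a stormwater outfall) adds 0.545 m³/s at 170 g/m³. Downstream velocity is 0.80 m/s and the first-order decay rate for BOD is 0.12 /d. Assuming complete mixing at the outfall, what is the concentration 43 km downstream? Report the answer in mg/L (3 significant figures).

After complete mixing, C₀ = (0.545·170 + 15·1.5) / 15.54 = 7.408 mg/L.
Travel time t = 4.3e+04 m / 0.80 m/s = 5.375e+04 s = 0.6221 d.
C = 7.408·exp(−0.12·0.6221) = 7.408·0.9281 = 6.875 mg/L.

6.87 mg/L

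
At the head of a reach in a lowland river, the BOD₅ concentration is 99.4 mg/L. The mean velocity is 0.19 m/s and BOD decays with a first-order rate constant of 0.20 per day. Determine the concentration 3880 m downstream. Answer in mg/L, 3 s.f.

Travel time t = 3880 m / 0.19 m/s = 3880/0.19 = 2.042e+04 s = 0.2364 d.
First-order decay: C = 99.4·exp(−0.20·0.2364) = 99.4·0.9538 = 94.81 mg/L.

94.8 mg/L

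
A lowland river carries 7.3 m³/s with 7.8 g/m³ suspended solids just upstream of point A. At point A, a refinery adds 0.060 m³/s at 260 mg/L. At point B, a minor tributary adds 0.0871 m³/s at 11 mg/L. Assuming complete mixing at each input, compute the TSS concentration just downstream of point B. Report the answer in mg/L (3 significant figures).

After input A: C = (7.3·7.8 + 0.06·260) / 7.36 = 9.856 mg/L.
After input B: C = (7.36·9.856 + 0.0871·11) / 7.447 = 9.869 mg/L.

9.87 mg/L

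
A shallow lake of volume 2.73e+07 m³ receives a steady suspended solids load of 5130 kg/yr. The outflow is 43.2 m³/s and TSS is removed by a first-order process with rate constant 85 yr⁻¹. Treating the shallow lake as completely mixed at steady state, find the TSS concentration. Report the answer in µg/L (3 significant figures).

Outflow Q = 43.2 m³/s × 3.156e+07 s/yr = 1.363e+09 m³/yr.
Steady-state CSTR mass balance: W = Q·C + k·V·C, so C = W/(Q + kV).
Q + kV = 1.363e+09 + 85·2.73e+07 = 3.684e+09 m³/yr.
C = 5130/3.684e+09 = 1.393e-06 kg/m³ = 0.001393 mg/L = 1.393 µg/L.

1.39 µg/L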